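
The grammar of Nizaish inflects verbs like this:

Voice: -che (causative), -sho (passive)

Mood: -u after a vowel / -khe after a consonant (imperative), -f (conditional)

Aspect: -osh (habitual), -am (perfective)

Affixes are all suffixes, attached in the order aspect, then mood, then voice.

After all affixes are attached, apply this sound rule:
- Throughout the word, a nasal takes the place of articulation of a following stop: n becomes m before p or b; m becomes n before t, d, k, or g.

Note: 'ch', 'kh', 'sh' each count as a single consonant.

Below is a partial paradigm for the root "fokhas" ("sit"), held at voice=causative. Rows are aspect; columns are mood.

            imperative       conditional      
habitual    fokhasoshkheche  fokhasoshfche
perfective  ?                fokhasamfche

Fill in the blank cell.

fokhasamkheche

Attach aspect perfective -am → fokhasam.
Attach mood imperative -khe (after consonant 'm') → fokhasamkhe.
Attach voice causative -che → fokhasamkheche.
Nasal assimilation: no change.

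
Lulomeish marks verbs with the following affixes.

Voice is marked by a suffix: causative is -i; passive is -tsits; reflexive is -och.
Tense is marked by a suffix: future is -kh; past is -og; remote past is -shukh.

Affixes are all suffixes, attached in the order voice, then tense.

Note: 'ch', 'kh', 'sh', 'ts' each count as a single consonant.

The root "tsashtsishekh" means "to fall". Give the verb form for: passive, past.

tsashtsishekhtsitsog

Attach voice passive -tsits → tsashtsishekhtsits.
Attach tense past -og → tsashtsishekhtsitsog.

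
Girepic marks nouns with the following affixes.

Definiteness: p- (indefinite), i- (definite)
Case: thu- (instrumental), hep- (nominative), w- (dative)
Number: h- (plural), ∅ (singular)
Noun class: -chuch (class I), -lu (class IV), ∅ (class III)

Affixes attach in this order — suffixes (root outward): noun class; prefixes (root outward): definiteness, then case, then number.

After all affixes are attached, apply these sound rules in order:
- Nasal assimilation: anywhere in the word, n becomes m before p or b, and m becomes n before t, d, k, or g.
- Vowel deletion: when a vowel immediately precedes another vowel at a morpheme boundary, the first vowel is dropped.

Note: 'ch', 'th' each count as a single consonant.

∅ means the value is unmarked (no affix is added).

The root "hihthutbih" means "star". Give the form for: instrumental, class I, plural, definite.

hthihihthutbihchuch

Attach definiteness definite i- → ihihthutbih.
Attach noun class class I -chuch → ihihthutbihchuch.
Attach case instrumental thu- → thuihihthutbihchuch.
Attach number plural h- → hthuihihthutbihchuch.
Nasal assimilation: no change.
Apply vowel deletion: hthuihihthutbihchuch → hthihihthutbihchuch.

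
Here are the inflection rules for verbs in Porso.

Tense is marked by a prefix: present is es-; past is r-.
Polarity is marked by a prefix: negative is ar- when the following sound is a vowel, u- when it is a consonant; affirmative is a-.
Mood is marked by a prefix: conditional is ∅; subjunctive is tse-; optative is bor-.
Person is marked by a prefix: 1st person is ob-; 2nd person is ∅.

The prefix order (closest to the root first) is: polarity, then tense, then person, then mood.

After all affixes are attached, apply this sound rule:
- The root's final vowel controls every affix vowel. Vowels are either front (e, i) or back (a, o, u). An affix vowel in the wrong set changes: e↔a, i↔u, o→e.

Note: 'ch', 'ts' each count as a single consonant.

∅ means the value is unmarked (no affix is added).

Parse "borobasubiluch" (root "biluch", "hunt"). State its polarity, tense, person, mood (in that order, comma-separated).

negative, present, 1st person, optative

Segment: bor-ob-es-u-biluch.
polarity: ar/u- → negative.
tense: es- → present.
person: ob- → 1st person.
mood: bor- → optative.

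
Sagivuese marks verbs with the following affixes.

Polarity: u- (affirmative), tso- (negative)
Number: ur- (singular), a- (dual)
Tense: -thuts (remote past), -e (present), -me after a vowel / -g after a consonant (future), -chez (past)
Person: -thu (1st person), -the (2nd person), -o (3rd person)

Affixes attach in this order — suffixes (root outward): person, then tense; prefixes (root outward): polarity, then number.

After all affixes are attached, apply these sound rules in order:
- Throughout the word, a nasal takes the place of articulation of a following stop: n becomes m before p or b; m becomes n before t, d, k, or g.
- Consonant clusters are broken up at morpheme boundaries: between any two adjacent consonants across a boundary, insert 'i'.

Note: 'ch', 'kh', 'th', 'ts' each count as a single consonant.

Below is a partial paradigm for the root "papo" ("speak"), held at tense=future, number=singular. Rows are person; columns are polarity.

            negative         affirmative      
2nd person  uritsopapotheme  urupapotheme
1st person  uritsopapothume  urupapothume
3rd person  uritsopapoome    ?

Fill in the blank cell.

Attach person 3rd person -o → papoo.
Attach polarity affirmative u- → upapoo.
Attach tense future -me (after vowel 'o') → upapoome.
Attach number singular ur- → urupapoome.
Nasal assimilation: no change.
Epenthesis: no change.

urupapoome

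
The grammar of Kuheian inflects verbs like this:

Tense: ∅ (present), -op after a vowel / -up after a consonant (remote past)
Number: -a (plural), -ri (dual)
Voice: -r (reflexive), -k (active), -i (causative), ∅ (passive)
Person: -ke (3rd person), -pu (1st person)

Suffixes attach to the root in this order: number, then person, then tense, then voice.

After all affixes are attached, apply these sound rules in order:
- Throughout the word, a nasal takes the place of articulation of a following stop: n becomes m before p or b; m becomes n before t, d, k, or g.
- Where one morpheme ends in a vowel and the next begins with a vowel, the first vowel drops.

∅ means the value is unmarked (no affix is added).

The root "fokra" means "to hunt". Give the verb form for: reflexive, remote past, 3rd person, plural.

Attach number plural -a → fokraa.
Attach person 3rd person -ke → fokraake.
Attach tense remote past -op (after vowel 'e') → fokraakeop.
Attach voice reflexive -r → fokraakeopr.
Nasal assimilation: no change.
Apply vowel deletion: fokraakeopr → fokrakopr.

fokrakopr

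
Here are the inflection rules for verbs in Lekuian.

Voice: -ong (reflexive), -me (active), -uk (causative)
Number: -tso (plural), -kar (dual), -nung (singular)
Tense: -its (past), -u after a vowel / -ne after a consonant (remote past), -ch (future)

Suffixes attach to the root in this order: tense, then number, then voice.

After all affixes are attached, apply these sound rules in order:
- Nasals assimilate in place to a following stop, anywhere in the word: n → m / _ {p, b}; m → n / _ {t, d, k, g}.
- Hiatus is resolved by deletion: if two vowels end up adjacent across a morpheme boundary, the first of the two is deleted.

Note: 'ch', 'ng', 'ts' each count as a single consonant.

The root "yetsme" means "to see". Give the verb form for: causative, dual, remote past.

Attach tense remote past -u (after vowel 'e') → yetsmeu.
Attach number dual -kar → yetsmeukar.
Attach voice causative -uk → yetsmeukaruk.
Nasal assimilation: no change.
Apply vowel deletion: yetsmeukaruk → yetsmukaruk.

yetsmukaruk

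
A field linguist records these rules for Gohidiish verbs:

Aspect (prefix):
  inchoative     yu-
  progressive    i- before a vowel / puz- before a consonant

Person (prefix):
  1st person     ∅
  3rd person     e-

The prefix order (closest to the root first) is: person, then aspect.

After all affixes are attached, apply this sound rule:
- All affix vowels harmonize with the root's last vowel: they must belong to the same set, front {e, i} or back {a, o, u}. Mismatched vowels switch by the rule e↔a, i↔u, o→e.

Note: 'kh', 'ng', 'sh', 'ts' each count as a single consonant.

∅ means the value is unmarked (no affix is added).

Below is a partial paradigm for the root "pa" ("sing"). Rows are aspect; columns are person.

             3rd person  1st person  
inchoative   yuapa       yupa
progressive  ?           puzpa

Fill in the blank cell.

uapa

Attach person 3rd person e- → epa.
Attach aspect progressive i- (before vowel 'e') → iepa.
Apply vowel harmony: iepa → uapa.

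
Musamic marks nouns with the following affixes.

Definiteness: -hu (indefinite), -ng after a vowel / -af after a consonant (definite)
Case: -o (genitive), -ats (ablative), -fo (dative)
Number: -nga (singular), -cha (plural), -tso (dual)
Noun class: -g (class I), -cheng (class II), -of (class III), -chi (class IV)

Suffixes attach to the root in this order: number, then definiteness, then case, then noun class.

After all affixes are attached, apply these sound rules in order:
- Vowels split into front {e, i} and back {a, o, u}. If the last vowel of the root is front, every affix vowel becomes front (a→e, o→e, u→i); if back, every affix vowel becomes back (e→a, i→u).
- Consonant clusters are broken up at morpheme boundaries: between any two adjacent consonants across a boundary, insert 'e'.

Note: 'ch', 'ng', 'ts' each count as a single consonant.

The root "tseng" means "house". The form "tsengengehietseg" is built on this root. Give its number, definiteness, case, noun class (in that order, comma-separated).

Segment: tseng-nga-hu-ats-g.
number: -nga → singular.
definiteness: -hu → indefinite.
case: -ats → ablative.
noun class: -g → class I.

singular, indefinite, ablative, class I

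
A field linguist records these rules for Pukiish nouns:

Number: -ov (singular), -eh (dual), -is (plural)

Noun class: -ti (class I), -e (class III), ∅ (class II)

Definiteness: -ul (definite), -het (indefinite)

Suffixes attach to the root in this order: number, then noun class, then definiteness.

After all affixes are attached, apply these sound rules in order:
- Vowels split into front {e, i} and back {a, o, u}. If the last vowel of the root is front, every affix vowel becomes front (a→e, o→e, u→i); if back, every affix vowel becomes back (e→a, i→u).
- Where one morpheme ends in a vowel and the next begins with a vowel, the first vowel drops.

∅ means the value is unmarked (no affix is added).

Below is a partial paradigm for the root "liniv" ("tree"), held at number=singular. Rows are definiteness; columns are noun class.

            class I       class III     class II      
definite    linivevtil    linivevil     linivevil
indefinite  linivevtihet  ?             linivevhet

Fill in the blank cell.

Attach number singular -ov → linivov.
Attach noun class class III -e → linivove.
Attach definiteness indefinite -het → linivovehet.
Apply vowel harmony: linivovehet → linivevehet.
Vowel deletion: no change.

linivevehet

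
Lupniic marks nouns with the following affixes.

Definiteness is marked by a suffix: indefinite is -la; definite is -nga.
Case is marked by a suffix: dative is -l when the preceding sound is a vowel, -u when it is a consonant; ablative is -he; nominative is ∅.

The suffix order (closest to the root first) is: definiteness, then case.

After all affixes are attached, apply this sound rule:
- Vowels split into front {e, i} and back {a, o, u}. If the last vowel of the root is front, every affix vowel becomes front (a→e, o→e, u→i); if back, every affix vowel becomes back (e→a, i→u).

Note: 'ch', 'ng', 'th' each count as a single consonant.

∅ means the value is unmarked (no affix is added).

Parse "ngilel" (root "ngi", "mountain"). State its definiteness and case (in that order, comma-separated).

indefinite, dative

Segment: ngi-la-l.
definiteness: -la → indefinite.
case: -l/u → dative.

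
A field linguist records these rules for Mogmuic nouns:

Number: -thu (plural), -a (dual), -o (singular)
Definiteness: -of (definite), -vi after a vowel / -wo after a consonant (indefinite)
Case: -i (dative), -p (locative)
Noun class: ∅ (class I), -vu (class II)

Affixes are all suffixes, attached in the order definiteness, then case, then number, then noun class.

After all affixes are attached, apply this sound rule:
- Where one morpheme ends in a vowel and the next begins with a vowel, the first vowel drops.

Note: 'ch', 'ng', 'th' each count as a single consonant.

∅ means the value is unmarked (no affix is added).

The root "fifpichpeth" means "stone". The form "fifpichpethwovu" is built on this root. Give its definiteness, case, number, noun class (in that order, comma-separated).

indefinite, dative, singular, class II

Segment: fifpichpeth-wo-i-o-vu.
definiteness: -vi/wo → indefinite.
case: -i → dative.
number: -o → singular.
noun class: -vu → class II.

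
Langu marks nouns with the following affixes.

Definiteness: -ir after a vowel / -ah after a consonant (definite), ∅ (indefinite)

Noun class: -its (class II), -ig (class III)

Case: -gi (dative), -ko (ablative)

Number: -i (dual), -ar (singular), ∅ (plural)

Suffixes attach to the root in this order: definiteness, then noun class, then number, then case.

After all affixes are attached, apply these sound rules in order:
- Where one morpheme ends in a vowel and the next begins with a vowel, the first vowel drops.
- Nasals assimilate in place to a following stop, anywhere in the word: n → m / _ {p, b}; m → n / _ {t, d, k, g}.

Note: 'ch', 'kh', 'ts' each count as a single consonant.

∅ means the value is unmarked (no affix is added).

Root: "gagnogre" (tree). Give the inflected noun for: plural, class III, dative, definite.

gagnogririggi

Attach definiteness definite -ir (after vowel 'e') → gagnogreir.
Attach noun class class III -ig → gagnogreirig.
number = plural: zero marking, form stays gagnogreirig.
Attach case dative -gi → gagnogreiriggi.
Apply vowel deletion: gagnogreiriggi → gagnogririggi.
Nasal assimilation: no change.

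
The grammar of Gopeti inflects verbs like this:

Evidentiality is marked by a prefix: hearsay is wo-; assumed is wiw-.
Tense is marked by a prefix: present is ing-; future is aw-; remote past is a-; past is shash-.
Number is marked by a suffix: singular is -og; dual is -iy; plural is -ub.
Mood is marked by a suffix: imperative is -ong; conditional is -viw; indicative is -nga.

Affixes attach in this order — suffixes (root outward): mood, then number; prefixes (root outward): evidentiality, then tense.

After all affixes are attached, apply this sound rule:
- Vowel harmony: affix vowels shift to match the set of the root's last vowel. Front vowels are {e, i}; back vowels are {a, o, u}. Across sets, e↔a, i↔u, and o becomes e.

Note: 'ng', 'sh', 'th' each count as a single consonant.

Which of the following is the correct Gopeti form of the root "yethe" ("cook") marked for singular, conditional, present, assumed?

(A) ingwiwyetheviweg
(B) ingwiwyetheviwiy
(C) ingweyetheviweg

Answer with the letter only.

A

Attach evidentiality assumed wiw- → wiwyethe.
Attach mood conditional -viw → wiwyetheviw.
Attach number singular -og → wiwyetheviwog.
Attach tense present ing- → ingwiwyetheviwog.
Apply vowel harmony: ingwiwyetheviwog → ingwiwyetheviweg.
So the correct form is ingwiwyetheviweg, option (A).
(C) ingweyetheviweg is wrong: it uses hearsay instead of assumed for evidentiality.
(B) ingwiwyetheviwiy is wrong: it uses dual instead of singular for number.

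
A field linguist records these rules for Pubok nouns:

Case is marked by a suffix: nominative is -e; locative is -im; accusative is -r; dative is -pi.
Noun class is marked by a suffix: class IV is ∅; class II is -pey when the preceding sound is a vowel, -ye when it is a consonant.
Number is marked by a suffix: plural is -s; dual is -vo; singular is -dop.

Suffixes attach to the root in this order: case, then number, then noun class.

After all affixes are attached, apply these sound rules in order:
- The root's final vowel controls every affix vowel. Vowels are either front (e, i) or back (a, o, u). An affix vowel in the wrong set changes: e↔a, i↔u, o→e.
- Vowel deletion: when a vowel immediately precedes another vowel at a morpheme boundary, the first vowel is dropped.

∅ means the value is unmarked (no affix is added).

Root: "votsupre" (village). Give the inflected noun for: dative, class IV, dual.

votsuprepive

Attach case dative -pi → votsuprepi.
Attach number dual -vo → votsuprepivo.
noun class = class IV: zero marking, form stays votsuprepivo.
Apply vowel harmony: votsuprepivo → votsuprepive.
Vowel deletion: no change.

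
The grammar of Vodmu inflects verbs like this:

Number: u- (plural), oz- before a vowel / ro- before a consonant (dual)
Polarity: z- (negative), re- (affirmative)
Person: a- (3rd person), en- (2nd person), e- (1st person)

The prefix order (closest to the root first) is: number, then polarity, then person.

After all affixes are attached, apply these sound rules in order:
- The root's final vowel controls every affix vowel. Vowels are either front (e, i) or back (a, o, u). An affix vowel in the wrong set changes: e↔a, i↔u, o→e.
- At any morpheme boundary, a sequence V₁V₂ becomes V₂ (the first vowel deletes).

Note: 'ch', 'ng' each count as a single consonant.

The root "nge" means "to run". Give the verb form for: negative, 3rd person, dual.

ezrenge

Attach number dual ro- (before consonant 'ng') → ronge.
Attach polarity negative z- → zronge.
Attach person 3rd person a- → azronge.
Apply vowel harmony: azronge → ezrenge.
Vowel deletion: no change.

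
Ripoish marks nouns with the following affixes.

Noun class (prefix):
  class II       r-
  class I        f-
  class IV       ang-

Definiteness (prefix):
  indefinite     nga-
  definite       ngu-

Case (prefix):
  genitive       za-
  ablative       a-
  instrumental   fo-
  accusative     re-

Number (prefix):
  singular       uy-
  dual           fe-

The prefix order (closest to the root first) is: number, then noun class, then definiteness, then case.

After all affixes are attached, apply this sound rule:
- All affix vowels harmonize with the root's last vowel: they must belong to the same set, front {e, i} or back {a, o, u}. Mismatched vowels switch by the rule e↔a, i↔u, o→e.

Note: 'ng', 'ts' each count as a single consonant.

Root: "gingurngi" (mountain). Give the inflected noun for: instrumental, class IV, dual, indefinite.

Attach number dual fe- → fegingurngi.
Attach noun class class IV ang- → angfegingurngi.
Attach definiteness indefinite nga- → ngaangfegingurngi.
Attach case instrumental fo- → fongaangfegingurngi.
Apply vowel harmony: fongaangfegingurngi → fengeengfegingurngi.

fengeengfegingurngi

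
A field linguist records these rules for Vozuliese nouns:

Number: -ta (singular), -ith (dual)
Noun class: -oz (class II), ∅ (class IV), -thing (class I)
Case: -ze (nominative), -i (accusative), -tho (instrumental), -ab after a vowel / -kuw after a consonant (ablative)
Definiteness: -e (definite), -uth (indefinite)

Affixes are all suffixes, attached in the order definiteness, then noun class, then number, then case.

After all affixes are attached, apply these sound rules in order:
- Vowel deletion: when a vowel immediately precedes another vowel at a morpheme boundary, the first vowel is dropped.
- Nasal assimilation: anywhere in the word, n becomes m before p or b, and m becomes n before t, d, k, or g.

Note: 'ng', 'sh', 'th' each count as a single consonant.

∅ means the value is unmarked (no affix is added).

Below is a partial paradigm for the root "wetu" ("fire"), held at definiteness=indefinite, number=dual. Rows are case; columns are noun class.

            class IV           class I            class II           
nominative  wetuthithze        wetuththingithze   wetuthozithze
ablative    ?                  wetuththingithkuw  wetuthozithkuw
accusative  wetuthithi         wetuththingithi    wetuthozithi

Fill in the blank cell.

Attach definiteness indefinite -uth → wetuuth.
noun class = class IV: zero marking, form stays wetuuth.
Attach number dual -ith → wetuuthith.
Attach case ablative -kuw (after consonant 'th') → wetuuthithkuw.
Apply vowel deletion: wetuuthithkuw → wetuthithkuw.
Nasal assimilation: no change.

wetuthithkuw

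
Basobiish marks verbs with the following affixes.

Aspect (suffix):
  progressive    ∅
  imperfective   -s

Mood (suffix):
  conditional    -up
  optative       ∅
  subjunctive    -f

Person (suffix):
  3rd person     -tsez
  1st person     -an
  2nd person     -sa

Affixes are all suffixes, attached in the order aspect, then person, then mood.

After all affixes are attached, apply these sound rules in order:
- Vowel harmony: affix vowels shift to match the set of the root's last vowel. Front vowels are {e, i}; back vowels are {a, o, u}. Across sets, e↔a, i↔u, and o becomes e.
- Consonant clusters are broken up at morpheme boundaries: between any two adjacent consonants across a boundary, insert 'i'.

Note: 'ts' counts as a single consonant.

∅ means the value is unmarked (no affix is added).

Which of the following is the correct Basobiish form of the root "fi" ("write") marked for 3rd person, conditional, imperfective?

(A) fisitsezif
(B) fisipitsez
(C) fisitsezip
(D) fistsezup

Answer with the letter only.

Attach aspect imperfective -s → fis.
Attach person 3rd person -tsez → fistsez.
Attach mood conditional -up → fistsezup.
Apply vowel harmony: fistsezup → fistsezip.
Apply epenthesis: fistsezip → fisitsezip.
So the correct form is fisitsezip, option (C).
(B) fisipitsez is wrong: it has the affixes in the wrong order.
(A) fisitsezif is wrong: it uses subjunctive instead of conditional for mood.
(D) fistsezup is wrong: it fails to apply the sound rule(s).

C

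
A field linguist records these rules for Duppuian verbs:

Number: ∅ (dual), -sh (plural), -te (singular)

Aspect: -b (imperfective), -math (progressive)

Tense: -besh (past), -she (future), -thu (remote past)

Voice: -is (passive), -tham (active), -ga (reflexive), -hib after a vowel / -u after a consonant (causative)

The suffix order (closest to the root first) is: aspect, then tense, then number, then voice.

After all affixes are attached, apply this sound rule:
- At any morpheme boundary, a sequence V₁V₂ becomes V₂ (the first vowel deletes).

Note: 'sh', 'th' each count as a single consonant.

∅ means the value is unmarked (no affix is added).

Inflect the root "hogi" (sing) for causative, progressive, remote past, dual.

Attach aspect progressive -math → hogimath.
Attach tense remote past -thu → hogimaththu.
number = dual: zero marking, form stays hogimaththu.
Attach voice causative -hib (after vowel 'u') → hogimaththuhib.
Vowel deletion: no change.

hogimaththuhib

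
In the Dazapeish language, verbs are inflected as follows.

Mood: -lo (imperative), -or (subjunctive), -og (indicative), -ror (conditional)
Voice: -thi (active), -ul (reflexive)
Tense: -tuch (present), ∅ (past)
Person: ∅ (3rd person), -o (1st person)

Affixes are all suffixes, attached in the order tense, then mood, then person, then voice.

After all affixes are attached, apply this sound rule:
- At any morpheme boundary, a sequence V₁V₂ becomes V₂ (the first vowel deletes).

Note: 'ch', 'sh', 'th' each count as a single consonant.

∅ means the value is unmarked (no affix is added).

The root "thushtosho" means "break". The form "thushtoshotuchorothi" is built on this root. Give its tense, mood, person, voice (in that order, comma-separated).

Segment: thushtosho-tuch-or-o-thi.
tense: -tuch → present.
mood: -or → subjunctive.
person: -o → 1st person.
voice: -thi → active.

present, subjunctive, 1st person, active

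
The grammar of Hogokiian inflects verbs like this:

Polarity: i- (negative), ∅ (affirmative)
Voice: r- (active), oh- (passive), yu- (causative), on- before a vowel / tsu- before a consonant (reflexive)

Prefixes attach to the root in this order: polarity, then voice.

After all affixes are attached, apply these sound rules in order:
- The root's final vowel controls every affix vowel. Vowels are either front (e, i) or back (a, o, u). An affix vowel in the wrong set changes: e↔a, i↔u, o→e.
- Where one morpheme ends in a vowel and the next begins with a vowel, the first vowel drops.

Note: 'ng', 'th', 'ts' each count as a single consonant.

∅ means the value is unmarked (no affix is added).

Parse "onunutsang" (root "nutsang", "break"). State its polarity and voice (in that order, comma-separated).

negative, reflexive

Segment: on-i-nutsang.
polarity: i- → negative.
voice: on/tsu- → reflexive.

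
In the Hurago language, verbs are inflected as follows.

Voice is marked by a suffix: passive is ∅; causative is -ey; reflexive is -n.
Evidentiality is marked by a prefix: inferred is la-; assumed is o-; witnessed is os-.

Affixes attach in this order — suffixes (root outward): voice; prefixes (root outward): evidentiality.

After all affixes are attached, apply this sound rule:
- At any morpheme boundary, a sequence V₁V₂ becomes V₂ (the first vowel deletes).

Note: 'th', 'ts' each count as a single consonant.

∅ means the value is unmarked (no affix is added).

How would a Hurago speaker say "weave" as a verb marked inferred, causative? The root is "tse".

latsey

Attach voice causative -ey → tseey.
Attach evidentiality inferred la- → latseey.
Apply vowel deletion: latseey → latsey.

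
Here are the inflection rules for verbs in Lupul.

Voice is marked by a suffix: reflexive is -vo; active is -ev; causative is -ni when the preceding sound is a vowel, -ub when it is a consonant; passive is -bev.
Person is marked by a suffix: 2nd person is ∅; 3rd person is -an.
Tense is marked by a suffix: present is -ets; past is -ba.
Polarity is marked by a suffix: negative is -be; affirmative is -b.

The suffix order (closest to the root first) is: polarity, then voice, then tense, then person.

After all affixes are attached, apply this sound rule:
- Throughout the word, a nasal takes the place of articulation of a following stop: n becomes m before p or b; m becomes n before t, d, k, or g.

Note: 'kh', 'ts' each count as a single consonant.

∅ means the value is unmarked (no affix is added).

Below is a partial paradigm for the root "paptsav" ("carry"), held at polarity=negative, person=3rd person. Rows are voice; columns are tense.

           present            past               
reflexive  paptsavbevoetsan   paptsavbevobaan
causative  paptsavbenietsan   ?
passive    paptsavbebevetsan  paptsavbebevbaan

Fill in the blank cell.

paptsavbenibaan

Attach polarity negative -be → paptsavbe.
Attach voice causative -ni (after vowel 'e') → paptsavbeni.
Attach tense past -ba → paptsavbeniba.
Attach person 3rd person -an → paptsavbenibaan.
Nasal assimilation: no change.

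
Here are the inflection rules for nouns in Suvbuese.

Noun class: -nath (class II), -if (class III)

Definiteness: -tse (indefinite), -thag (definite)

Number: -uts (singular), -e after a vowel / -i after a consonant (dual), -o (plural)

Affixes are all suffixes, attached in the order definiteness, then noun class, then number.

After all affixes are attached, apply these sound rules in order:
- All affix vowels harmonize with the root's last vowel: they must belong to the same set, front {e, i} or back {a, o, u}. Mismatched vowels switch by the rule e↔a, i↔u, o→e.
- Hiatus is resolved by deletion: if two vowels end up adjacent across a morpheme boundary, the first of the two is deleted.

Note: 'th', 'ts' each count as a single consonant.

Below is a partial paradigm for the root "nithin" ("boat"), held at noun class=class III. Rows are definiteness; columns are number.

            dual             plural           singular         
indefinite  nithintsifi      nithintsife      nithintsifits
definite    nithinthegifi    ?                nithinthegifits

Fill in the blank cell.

Attach definiteness definite -thag → nithinthag.
Attach noun class class III -if → nithinthagif.
Attach number plural -o → nithinthagifo.
Apply vowel harmony: nithinthagifo → nithinthegife.
Vowel deletion: no change.

nithinthegife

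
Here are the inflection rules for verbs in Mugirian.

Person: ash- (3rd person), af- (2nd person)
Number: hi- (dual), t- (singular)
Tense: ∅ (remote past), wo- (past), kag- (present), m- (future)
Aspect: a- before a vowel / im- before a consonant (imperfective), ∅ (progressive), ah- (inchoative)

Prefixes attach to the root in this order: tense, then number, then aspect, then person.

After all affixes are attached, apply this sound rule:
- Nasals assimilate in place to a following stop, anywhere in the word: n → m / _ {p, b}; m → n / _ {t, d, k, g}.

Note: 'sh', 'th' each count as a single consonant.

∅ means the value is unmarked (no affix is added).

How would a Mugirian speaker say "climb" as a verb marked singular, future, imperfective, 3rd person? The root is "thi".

Attach tense future m- → mthi.
Attach number singular t- → tmthi.
Attach aspect imperfective im- (before consonant 't') → imtmthi.
Attach person 3rd person ash- → ashimtmthi.
Apply nasal assimilation: ashimtmthi → ashintmthi.

ashintmthi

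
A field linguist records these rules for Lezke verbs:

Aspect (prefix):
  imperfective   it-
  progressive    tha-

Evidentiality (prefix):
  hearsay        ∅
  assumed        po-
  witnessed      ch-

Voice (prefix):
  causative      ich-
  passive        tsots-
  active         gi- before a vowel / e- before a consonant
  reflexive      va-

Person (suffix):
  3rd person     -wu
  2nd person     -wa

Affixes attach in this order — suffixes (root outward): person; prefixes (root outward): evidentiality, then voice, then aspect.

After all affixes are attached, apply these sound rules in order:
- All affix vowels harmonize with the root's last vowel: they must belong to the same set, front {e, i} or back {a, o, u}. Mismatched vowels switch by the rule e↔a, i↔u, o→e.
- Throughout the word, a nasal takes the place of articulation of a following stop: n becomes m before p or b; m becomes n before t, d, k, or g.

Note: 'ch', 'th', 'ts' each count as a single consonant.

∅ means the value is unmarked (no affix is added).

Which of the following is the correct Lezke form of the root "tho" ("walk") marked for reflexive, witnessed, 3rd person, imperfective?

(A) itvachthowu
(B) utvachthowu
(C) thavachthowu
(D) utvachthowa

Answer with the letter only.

Attach evidentiality witnessed ch- → chtho.
Attach voice reflexive va- → vachtho.
Attach aspect imperfective it- → itvachtho.
Attach person 3rd person -wu → itvachthowu.
Apply vowel harmony: itvachthowu → utvachthowu.
Nasal assimilation: no change.
So the correct form is utvachthowu, option (B).
(C) thavachthowu is wrong: it uses progressive instead of imperfective for aspect.
(D) utvachthowa is wrong: it uses 2nd person instead of 3rd person for person.
(A) itvachthowu is wrong: it fails to apply the sound rule(s).

B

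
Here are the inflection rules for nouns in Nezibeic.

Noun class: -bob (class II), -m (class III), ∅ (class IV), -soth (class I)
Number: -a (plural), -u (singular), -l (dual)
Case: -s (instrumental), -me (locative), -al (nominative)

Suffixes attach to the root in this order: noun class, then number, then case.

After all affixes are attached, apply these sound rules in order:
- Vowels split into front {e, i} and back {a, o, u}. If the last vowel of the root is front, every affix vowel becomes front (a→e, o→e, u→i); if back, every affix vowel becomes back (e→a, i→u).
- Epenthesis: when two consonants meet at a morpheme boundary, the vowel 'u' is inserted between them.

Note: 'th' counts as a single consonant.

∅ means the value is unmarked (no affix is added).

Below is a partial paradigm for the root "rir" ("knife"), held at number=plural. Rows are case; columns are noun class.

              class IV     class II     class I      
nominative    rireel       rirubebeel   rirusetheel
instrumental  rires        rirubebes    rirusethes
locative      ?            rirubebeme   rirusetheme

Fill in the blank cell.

noun class = class IV: zero marking, form stays rir.
Attach number plural -a → rira.
Attach case locative -me → rirame.
Apply vowel harmony: rirame → rireme.
Epenthesis: no change.

rireme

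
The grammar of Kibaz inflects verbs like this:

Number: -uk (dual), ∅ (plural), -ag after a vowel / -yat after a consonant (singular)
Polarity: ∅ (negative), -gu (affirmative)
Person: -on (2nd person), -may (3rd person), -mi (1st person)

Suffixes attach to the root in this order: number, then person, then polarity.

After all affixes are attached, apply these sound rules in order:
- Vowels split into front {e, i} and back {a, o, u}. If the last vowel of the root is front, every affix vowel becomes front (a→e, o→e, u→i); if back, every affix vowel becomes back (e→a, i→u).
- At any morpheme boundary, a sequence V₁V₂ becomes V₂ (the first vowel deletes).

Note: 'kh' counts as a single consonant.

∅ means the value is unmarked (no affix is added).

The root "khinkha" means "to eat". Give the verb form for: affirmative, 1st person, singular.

Attach number singular -ag (after vowel 'a') → khinkhaag.
Attach person 1st person -mi → khinkhaagmi.
Attach polarity affirmative -gu → khinkhaagmigu.
Apply vowel harmony: khinkhaagmigu → khinkhaagmugu.
Apply vowel deletion: khinkhaagmugu → khinkhagmugu.

khinkhagmugu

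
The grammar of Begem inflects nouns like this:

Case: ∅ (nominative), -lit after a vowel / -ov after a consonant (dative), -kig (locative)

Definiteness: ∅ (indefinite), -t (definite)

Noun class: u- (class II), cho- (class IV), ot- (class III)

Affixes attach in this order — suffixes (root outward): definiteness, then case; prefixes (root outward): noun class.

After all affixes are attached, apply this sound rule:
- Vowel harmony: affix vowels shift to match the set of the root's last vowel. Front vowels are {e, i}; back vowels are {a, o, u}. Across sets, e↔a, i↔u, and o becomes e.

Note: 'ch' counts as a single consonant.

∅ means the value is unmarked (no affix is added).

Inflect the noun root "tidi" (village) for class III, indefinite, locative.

definiteness = indefinite: zero marking, form stays tidi.
Attach noun class class III ot- → ottidi.
Attach case locative -kig → ottidikig.
Apply vowel harmony: ottidikig → ettidikig.

ettidikig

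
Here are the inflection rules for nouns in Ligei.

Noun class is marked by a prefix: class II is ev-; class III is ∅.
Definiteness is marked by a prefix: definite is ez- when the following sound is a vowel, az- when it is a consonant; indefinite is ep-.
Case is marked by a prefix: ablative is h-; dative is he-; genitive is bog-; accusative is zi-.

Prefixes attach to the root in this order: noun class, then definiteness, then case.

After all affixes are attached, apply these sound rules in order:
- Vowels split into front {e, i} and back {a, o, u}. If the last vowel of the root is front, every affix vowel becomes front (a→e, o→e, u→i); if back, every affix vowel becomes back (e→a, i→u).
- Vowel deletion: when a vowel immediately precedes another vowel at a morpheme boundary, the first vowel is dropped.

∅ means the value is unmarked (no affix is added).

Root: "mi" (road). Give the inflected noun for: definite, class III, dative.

hezmi

noun class = class III: zero marking, form stays mi.
Attach definiteness definite az- (before consonant 'm') → azmi.
Attach case dative he- → heazmi.
Apply vowel harmony: heazmi → heezmi.
Apply vowel deletion: heezmi → hezmi.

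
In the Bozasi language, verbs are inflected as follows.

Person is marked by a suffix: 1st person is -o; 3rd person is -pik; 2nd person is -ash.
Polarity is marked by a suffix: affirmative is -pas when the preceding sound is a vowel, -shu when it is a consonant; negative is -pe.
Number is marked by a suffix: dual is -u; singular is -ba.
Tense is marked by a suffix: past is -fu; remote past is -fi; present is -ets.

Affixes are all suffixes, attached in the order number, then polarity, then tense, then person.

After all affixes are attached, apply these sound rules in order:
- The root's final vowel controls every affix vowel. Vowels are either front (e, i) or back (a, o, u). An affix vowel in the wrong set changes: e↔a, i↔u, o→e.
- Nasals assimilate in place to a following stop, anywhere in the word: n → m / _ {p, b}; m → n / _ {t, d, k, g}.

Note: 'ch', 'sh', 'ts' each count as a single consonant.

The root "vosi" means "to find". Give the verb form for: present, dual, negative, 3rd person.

vosiipeetspik

Attach number dual -u → vosiu.
Attach polarity negative -pe → vosiupe.
Attach tense present -ets → vosiupeets.
Attach person 3rd person -pik → vosiupeetspik.
Apply vowel harmony: vosiupeetspik → vosiipeetspik.
Nasal assimilation: no change.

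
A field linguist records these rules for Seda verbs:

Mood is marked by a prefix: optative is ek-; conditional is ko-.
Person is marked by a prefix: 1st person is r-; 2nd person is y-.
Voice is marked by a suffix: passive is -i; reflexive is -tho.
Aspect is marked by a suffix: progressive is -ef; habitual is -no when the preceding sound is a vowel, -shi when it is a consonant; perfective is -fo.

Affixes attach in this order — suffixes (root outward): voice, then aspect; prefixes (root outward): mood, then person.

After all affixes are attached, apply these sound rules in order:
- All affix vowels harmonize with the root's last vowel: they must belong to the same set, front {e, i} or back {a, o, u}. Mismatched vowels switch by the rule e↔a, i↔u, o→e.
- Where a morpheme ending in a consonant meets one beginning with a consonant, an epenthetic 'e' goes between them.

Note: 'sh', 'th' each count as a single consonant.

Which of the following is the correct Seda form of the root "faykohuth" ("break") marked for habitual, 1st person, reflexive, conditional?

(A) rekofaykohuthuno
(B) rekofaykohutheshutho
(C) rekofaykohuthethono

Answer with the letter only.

Attach mood conditional ko- → kofaykohuth.
Attach voice reflexive -tho → kofaykohuththo.
Attach aspect habitual -no (after vowel 'o') → kofaykohuththono.
Attach person 1st person r- → rkofaykohuththono.
Vowel harmony: no change.
Apply epenthesis: rkofaykohuththono → rekofaykohuthethono.
So the correct form is rekofaykohuthethono, option (C).
(B) rekofaykohutheshutho is wrong: it has the affixes in the wrong order.
(A) rekofaykohuthuno is wrong: it uses passive instead of reflexive for voice.

C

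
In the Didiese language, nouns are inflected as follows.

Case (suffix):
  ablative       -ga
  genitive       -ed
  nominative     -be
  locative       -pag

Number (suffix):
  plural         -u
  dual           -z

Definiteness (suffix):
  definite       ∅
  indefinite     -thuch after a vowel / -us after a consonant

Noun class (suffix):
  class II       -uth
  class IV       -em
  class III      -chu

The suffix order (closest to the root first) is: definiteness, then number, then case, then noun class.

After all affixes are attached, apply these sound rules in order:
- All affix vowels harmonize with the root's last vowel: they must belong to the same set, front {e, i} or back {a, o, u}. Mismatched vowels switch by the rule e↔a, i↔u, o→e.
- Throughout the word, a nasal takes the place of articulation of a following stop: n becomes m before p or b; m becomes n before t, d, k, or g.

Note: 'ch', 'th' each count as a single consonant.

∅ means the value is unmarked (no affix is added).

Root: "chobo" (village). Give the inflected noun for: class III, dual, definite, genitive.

definiteness = definite: zero marking, form stays chobo.
Attach number dual -z → choboz.
Attach case genitive -ed → chobozed.
Attach noun class class III -chu → chobozedchu.
Apply vowel harmony: chobozedchu → chobozadchu.
Nasal assimilation: no change.

chobozadchu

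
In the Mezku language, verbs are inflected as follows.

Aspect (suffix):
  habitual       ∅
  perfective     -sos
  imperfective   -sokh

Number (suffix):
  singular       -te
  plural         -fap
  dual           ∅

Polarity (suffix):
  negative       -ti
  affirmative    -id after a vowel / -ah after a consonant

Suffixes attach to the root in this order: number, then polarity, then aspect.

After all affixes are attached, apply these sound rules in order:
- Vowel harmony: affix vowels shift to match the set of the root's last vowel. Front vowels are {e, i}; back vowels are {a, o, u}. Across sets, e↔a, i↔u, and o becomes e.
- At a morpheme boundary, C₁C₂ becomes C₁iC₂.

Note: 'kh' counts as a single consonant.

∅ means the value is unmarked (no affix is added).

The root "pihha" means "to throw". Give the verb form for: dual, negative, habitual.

number = dual: zero marking, form stays pihha.
Attach polarity negative -ti → pihhati.
aspect = habitual: zero marking, form stays pihhati.
Apply vowel harmony: pihhati → pihhatu.
Epenthesis: no change.

pihhatu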